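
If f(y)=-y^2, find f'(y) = -2*y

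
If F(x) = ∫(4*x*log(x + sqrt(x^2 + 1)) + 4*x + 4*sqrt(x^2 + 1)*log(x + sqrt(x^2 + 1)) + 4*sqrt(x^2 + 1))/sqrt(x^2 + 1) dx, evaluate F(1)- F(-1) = -4*(-1 + sqrt(2))*log(-1 + sqrt(2)) + 4*(1 + sqrt(2))*log(1 + sqrt(2))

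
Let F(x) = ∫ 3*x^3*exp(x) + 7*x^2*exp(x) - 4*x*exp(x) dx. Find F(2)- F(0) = 16*exp(2)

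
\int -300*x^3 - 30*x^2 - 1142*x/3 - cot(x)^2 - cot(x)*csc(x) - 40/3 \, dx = -75*x^4 - 10*x^3 - 571*x^2/3 - 37*x/3 + cot(x) + csc(x) + C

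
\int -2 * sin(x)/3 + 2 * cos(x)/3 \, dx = 2*sqrt(2)*sin(x + pi/4)/3 + C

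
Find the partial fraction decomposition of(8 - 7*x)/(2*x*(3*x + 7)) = -73/(14*(3*x + 7)) + 4/(7*x)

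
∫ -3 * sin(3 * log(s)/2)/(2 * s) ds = cos(3*log(s)/2) + C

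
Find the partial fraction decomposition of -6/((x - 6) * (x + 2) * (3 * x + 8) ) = -27/(26*(3*x + 8)) + 3/(8*(x + 2)) - 3/(104*(x - 6))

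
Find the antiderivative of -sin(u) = cos(u) + C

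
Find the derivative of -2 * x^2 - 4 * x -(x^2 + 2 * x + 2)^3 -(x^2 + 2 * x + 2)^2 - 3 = -6*x^5 - 30*x^4 - 76*x^3 - 108*x^2 - 92*x - 36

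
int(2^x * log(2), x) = 2^x + C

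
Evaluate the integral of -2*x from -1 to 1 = 0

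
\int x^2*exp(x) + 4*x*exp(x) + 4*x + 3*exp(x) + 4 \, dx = (x + 1)^2*(exp(x) + 2) + C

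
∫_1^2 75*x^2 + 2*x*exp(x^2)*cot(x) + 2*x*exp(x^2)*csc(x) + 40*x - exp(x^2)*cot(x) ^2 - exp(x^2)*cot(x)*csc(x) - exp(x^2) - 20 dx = -E*(cot(1) + csc(1)) + (cot(2) + csc(2))*exp(4) + 215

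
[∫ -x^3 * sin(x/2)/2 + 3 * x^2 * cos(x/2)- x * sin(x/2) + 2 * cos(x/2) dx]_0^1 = 3*cos(1/2)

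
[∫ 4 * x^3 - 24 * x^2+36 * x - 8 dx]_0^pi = -1 + (-3 + (-2 + pi)^2)^2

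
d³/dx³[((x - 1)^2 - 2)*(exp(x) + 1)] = x^2*exp(x) + 4*x*exp(x) - exp(x)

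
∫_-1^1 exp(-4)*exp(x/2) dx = -2*exp(-9/2) + 2*exp(-7/2)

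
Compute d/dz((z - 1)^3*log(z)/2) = (3*z^3*log(z) + z^3 - 6*z^2*log(z) - 3*z^2 + 3*z*log(z) + 3*z - 1)/(2*z)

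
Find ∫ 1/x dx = log(2*x/3) + C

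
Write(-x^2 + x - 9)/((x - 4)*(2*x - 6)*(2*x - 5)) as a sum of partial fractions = -17/(2*(2*x - 5)) + 15/(2*(x - 3)) - 7/(2*(x - 4))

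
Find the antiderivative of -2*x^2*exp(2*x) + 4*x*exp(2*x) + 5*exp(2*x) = (-x^2 + 3*x + 1)*exp(2*x) + C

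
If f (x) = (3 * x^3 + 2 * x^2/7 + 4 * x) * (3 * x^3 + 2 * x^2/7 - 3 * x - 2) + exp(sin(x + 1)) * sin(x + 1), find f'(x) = 54*x^5 + 60*x^4/7 + 604*x^3/49 - 120*x^2/7 - 176*x/7 + exp(sin(x + 1))*sin(2*x + 2)/2 + exp(sin(x + 1))*cos(x + 1) - 8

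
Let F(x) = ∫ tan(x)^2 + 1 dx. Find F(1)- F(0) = tan(1)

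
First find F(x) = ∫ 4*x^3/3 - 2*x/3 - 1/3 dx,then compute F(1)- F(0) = -1/3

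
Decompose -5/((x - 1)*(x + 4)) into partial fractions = 1/(x + 4) - 1/(x - 1)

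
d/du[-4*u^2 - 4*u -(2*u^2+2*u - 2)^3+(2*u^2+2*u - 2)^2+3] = -48*u^5 - 120*u^4 + 16*u^3 + 144*u^2 - 16*u - 36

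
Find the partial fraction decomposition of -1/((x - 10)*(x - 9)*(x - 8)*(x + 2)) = 1/(1320*(x + 2)) - 1/(20*(x - 8)) + 1/(11*(x - 9)) - 1/(24*(x - 10))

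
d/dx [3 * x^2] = 6*x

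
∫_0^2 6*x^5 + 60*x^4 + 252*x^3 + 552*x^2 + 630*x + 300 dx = 4788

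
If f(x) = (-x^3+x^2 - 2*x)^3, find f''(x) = -72*x^7 + 168*x^6 - 378*x^5 + 390*x^4 - 360*x^3 + 144*x^2 - 48*x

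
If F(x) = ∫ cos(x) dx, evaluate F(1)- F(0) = sin(1)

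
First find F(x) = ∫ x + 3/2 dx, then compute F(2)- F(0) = 5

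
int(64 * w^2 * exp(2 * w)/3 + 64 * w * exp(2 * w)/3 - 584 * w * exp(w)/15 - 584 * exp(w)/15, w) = 8*w*(20*w*exp(w) - 73)*exp(w)/15 + C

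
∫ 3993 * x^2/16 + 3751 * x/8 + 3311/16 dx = 1331*x^3/16 + 3751*x^2/16 + 3311*x/16 + C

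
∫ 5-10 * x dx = -5*x^2 + 5*x + C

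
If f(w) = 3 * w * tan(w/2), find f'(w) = 3*w/(2*cos(w/2)^2) + 3*tan(w/2)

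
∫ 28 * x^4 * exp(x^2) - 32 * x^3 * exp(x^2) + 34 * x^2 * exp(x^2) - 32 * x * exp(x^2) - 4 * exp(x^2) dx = 2*x*(7*x^2 - 8*x - 2)*exp(x^2) + C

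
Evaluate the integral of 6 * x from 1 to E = -3 + 3*exp(2)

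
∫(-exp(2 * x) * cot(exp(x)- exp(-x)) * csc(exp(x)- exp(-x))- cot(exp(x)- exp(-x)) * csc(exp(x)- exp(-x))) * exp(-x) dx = csc(2*sinh(x)) + C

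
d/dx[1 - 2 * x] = -2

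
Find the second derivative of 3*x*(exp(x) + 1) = 3*x*exp(x) + 6*exp(x)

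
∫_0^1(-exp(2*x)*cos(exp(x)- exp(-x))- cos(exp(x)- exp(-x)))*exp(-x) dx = -sin(E - exp(-1))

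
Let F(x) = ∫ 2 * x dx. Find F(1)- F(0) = 1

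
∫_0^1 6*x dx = 3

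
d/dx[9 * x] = 9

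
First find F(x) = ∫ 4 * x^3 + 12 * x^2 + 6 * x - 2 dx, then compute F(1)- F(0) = 6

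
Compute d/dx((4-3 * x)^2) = 18*x - 24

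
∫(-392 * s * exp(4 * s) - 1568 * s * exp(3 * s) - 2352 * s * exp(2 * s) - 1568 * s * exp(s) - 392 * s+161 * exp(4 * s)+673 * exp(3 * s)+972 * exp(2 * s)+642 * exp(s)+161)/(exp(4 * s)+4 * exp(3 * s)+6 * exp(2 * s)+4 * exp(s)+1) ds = ((49*s - 4*(7*s - 2)^2)*(exp(s) + 1)^3 - 2*(exp(s) + 1)^2*exp(s) + (12*exp(s) + 5)*exp(2*s))/(exp(s) + 1)^3 + C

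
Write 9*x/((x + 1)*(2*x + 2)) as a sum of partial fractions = 9/(2*(x + 1)) - 9/(2*(x + 1)^2)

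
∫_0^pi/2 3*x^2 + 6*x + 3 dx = -1 + (1 + pi/2)^3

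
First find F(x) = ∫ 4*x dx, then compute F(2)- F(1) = 6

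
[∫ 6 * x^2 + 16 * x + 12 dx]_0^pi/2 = pi*(2 + (pi/2 + 2)^2)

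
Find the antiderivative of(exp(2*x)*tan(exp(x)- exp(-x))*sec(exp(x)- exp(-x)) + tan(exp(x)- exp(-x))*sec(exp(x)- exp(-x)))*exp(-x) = sec(2*sinh(x)) + C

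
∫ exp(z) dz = exp(z) + C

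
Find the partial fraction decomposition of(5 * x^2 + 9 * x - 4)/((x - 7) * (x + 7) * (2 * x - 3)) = -83/(187*(2*x - 3)) + 89/(119*(x + 7)) + 152/(77*(x - 7))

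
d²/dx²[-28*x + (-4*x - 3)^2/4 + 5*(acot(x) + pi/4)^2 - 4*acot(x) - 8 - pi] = (8*x^4 + 16*x^2 + 20*x*acot(x) - 8*x + 5*pi*x + 18)/(x^4 + 2*x^2 + 1)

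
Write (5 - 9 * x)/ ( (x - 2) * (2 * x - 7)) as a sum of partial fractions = -53/(3*(2*x - 7)) + 13/(3*(x - 2))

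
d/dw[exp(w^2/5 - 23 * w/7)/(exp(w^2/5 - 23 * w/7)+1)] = (14*w*exp(w^2/5 - 23*w/7) - 115*exp(w^2/5 - 23*w/7))/(35 + 70*exp(-23*w/7)*exp(w^2/5) + 35*exp(-46*w/7)*exp(2*w^2/5))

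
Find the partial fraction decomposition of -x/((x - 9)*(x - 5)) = 5/(4*(x - 5)) - 9/(4*(x - 9))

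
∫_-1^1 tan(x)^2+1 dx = 2*tan(1)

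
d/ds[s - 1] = 1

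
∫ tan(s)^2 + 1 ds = tan(s) + C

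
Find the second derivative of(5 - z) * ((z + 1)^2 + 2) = 6 - 6*z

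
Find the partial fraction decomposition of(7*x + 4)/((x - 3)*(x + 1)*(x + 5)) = -31/(32*(x + 5)) + 3/(16*(x + 1)) + 25/(32*(x - 3))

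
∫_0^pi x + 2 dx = -2 + (2 + pi)^2/2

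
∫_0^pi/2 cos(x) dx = 1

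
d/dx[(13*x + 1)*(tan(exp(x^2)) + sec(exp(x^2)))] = 26*x^2*exp(x^2)*sin(exp(x^2))/cos(exp(x^2))^2 + 26*x^2*exp(x^2)/cos(exp(x^2))^2 + 2*x*exp(x^2)*sin(exp(x^2))/cos(exp(x^2))^2 + 2*x*exp(x^2)/cos(exp(x^2))^2 + 13*tan(exp(x^2)) + 13/cos(exp(x^2))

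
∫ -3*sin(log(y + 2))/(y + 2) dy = 3*cos(log(y + 2)) + C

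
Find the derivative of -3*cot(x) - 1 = 3/sin(x)^2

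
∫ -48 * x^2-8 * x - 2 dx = -16*x^3 - 4*x^2 - 2*x + C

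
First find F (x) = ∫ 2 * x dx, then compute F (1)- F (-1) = 0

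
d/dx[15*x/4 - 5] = 15/4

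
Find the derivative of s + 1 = 1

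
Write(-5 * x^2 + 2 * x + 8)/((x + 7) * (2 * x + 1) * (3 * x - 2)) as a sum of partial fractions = 64/(161*(3*x - 2)) - 23/(91*(2*x + 1)) - 251/(299*(x + 7))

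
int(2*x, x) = x^2 + C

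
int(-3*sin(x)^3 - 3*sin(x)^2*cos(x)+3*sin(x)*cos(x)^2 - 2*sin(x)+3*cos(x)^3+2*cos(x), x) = sqrt(2)*(sin(2*x) + 3)*sin(x + pi/4) + C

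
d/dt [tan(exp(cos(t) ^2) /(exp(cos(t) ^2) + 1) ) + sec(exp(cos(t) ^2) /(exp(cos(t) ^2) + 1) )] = -2*E*(sin(E/(exp(sin(t)^2) + E)) + 1)*exp(sin(t)^2)*sin(t)*cos(t)/((exp(sin(t)^2) + E)^2*cos(E/(exp(sin(t)^2) + E))^2)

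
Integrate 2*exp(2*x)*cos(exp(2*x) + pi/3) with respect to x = sin(exp(2*x) + pi/3) + C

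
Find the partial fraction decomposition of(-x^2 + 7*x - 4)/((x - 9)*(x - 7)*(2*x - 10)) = 3/(8*(x - 5)) + 1/(2*(x - 7)) - 11/(8*(x - 9))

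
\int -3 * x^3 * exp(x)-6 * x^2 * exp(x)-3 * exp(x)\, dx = 3*(-x^3 + x^2 - 2*x + 1)*exp(x) + C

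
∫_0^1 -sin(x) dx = -1 + cos(1)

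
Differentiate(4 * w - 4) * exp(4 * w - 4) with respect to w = 16*w*exp(4*w - 4) - 12*exp(4*w - 4)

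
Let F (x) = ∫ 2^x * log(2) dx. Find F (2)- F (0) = 3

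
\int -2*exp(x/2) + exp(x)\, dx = (exp(x/2) - 2)^2 + C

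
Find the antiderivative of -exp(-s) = exp(-s) + C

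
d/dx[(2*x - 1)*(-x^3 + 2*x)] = -8*x^3 + 3*x^2 + 8*x - 2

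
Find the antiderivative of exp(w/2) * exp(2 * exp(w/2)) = exp(2*exp(w/2)) + C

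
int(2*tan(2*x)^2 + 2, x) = tan(2*x) + C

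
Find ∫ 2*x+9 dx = x^2 + 9*x + C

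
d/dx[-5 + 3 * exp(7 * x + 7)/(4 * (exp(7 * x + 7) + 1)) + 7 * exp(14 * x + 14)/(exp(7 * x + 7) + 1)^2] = (21*exp(7*x + 7) + 413*exp(14*x + 14))/(4*exp(21)*exp(21*x) + 12*exp(14)*exp(14*x) + 12*exp(7)*exp(7*x) + 4)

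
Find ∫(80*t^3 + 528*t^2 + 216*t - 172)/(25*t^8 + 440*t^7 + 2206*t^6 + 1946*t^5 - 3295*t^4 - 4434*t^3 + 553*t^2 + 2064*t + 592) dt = -acot((t + 8)*(5*t^3 + 4*t^2 - 5*t - 3)/4) + C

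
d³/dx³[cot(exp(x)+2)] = (-6*(-1 + sin(exp(x) + 2)^(-2))^2*exp(2*x) + 6*exp(2*x) - 8*exp(2*x)/sin(exp(x) + 2)^2 + 6*exp(x)*cos(exp(x) + 2)/sin(exp(x) + 2)^3 - 1/sin(exp(x) + 2)^2)*exp(x)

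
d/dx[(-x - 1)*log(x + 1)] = -log(x + 1) - 1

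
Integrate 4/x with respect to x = 4*log(3*x) + C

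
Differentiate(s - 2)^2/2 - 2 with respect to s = s - 2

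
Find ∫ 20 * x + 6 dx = 10*x^2 + 6*x + C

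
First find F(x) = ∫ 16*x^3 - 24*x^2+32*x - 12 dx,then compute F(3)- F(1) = 216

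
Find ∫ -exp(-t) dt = exp(-t) + C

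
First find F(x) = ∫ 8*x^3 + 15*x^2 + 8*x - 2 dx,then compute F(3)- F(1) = 318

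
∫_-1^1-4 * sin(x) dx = 0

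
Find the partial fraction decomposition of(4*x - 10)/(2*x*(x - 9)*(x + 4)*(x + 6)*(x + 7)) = -19/(336*(x + 7)) + 17/(180*(x + 6)) - 1/(24*(x + 4)) + 1/(2160*(x - 9)) + 5/(1512*x)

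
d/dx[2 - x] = -1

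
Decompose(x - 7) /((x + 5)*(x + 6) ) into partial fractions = 13/(x + 6) - 12/(x + 5)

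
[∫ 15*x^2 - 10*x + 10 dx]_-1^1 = 30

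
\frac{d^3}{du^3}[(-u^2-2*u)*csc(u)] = (-u^2*cos(u)/sin(u) + 6*u^2*cos(u)/sin(u)^3 + 6*u - 2*u*cos(u)/sin(u) - 12*u/sin(u)^2 + 12*u*cos(u)/sin(u)^3 + 6 + 6*cos(u)/sin(u) - 12/sin(u)^2)/sin(u)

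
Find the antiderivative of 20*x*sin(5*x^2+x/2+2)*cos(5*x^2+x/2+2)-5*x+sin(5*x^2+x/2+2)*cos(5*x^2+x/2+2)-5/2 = -5*x^2/2 - 5*x/2 - cos(10*x^2 + x + 4)/2 + C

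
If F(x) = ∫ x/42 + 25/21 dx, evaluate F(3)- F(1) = 52/21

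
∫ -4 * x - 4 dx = -2*x^2 - 4*x + C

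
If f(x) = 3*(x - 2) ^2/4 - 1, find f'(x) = 3*x/2 - 3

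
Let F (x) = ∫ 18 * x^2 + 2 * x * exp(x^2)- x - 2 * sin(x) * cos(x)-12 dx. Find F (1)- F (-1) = -12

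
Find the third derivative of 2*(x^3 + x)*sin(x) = -2*x^3*cos(x) - 18*x^2*sin(x) + 34*x*cos(x) + 6*sin(x)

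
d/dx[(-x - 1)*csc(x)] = x*cot(x)*csc(x) + cot(x)*csc(x) - csc(x)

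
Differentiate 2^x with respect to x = 2^x*log(2)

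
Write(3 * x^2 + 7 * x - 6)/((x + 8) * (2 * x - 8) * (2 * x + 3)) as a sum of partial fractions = 3/(22*(2*x + 3)) + 5/(12*(x + 8)) + 35/(132*(x - 4))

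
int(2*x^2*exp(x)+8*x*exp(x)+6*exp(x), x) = 2*(x^2 + 2*x + 1)*exp(x) + C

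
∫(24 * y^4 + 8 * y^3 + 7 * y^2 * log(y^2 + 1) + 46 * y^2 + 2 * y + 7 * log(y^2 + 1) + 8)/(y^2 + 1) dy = 8*y^3 + 4*y^2 + 8*y + (7*y - 3)*log(y^2 + 1) + C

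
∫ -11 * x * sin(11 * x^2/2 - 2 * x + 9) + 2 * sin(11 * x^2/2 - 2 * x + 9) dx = cos(11*x^2/2 - 2*x + 9) + C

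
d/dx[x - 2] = 1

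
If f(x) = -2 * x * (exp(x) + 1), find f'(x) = -2*x*exp(x) - 2*exp(x) - 2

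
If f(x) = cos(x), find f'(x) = -sin(x)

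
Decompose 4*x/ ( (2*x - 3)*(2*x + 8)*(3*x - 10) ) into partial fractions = 30/(121*(3*x - 10)) - 12/(121*(2*x - 3)) - 4/(121*(x + 4))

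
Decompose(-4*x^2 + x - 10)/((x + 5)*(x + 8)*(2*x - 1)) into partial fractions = -42/(187*(2*x - 1)) - 274/(51*(x + 8)) + 115/(33*(x + 5))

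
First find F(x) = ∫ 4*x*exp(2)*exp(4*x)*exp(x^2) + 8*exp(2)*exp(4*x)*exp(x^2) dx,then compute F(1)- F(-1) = -2*exp(-1) + 2*exp(7)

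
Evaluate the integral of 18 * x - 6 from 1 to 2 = 21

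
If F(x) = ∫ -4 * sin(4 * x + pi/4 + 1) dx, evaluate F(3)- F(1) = -cos(pi/4 + 5) + cos(pi/4 + 13)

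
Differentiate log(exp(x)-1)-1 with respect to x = exp(x)/(exp(x) - 1)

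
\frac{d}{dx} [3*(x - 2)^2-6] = 6*x - 12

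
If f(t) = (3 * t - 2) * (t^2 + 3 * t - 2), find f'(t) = 9*t^2 + 14*t - 12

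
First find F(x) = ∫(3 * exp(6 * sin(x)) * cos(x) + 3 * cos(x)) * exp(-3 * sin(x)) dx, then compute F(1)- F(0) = -exp(-3*sin(1)) + exp(3*sin(1))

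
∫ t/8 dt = t^2/16 + C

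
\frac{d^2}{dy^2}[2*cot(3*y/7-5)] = 36*cos(3*y/7 - 5)/(49*sin(3*y/7 - 5)^3)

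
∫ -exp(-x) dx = exp(-x) + C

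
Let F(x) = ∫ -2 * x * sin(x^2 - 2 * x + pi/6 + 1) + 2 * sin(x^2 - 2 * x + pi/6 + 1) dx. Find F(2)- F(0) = 0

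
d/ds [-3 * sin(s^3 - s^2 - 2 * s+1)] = 3*(-3*s^2 + 2*s + 2)*cos(s^3 - s^2 - 2*s + 1)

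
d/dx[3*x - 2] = 3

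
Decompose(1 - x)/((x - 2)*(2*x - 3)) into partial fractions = 1/(2*x - 3) - 1/(x - 2)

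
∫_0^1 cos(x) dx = sin(1)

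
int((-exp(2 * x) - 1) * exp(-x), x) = -2*sinh(x) + C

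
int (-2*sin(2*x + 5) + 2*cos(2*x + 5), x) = sin(2*x + 5) + cos(2*x + 5) + C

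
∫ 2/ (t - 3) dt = 2*log(t - 3) + C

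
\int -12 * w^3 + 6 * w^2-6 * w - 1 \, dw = -3*w^4 + 2*w^3 - 3*w^2 - w + C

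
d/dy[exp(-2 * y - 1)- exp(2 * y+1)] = (-2*exp(4*y + 2) - 2)*exp(-2*y - 1)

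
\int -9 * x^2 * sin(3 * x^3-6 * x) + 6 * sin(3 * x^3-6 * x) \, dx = cos(3*x*(x^2 - 2)) + C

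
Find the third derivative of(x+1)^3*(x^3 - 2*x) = 120*x^3 + 180*x^2 + 24*x - 30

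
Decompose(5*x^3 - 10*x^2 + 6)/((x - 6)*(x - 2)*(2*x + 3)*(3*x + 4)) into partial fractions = -29/(10*(3*x + 4)) + 89/(35*(2*x + 3)) - 3/(140*(x - 2)) + 11/(20*(x - 6))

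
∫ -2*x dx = -x^2 + C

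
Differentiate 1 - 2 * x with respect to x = -2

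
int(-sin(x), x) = cos(x) + C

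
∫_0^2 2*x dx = 4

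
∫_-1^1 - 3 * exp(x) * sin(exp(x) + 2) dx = 3*cos(2 + E) - 3*cos(exp(-1) + 2)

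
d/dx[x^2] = 2*x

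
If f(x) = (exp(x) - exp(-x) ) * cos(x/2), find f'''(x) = (-11*exp(2*x)*sin(x/2) + 2*exp(2*x)*cos(x/2) + 11*sin(x/2) + 2*cos(x/2))*exp(-x)/8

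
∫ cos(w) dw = sin(w) + C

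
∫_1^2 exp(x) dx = -E + exp(2)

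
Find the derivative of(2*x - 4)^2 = 8*x - 16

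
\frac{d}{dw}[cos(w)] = -sin(w)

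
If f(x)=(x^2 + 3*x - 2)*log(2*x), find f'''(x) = (2*x^2 - 3*x - 4)/x^3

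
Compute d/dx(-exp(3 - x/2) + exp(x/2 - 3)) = (exp(x - 6) + 1)*exp(3 - x/2)/2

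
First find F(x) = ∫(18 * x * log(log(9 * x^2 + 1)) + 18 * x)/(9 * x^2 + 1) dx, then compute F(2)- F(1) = -log(10)*log(log(10)) + log(37)*log(log(37))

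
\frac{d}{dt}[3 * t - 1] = 3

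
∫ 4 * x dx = 2*x^2 + C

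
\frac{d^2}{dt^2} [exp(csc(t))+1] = (-1 + 2/sin(t)^2 + cos(t)^2/sin(t)^3)*exp(1/sin(t))/sin(t)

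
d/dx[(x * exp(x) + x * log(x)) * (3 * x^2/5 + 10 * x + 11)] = 3*x^3*exp(x)/5 + 59*x^2*exp(x)/5 + 9*x^2*log(x)/5 + 3*x^2/5 + 31*x*exp(x) + 20*x*log(x) + 10*x + 11*exp(x) + 11*log(x) + 11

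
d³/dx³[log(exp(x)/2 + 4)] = (-8*exp(2*x) + 64*exp(x))/(exp(3*x) + 24*exp(2*x) + 192*exp(x) + 512)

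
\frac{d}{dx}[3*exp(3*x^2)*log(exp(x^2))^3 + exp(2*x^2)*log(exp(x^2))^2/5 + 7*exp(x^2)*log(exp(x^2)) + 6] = 18*x^7*exp(3*x^2) + 18*x^5*exp(3*x^2) + 4*x^5*exp(2*x^2)/5 + 4*x^3*exp(2*x^2)/5 + 14*x^3*exp(x^2) + 14*x*exp(x^2)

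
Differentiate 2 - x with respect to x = -1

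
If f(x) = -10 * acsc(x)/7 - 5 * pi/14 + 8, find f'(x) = 10/(7*x^2*sqrt(1 - 1/x^2))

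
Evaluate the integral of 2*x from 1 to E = -1 + exp(2)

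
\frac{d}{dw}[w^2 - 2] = 2*w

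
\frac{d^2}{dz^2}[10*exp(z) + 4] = 10*exp(z)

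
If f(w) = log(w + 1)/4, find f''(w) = -1/(4*w^2 + 8*w + 4)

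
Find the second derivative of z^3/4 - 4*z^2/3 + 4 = 3*z/2 - 8/3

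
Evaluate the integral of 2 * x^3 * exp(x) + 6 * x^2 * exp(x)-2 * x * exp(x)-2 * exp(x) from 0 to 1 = 0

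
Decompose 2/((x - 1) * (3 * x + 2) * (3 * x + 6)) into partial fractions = -3/(10*(3*x + 2)) + 1/(18*(x + 2)) + 2/(45*(x - 1))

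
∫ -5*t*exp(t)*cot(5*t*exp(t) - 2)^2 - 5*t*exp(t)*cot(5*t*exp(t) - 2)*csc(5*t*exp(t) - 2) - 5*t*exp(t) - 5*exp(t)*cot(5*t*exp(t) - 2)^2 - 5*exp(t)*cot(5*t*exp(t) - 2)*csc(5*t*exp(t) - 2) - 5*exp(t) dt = cot(5*t*exp(t) - 2) + csc(5*t*exp(t) - 2) + C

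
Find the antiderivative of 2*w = w^2 + C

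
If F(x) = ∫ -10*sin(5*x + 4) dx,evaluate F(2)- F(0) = 2*cos(14) - 2*cos(4)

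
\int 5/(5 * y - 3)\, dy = log(5*y - 3) + C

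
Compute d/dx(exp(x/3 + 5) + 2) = exp(x/3 + 5)/3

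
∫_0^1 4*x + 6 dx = 8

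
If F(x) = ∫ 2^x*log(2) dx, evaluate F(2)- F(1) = 2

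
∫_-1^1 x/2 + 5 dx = 10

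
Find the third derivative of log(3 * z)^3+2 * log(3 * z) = (6*log(z)^2 - 18*log(z) + 12*log(3)*log(z) - 18*log(3) + 6*log(3)^2 + 10)/z^3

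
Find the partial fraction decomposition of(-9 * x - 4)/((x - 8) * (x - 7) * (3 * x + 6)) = 7/(135*(x + 2)) + 67/(27*(x - 7)) - 38/(15*(x - 8))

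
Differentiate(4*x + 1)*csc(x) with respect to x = -4*x*cot(x)*csc(x) - cot(x)*csc(x) + 4*csc(x)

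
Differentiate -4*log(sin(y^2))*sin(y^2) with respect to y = -8*y*(log(sin(y^2)) + 1)*cos(y^2)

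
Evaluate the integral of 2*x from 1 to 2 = 3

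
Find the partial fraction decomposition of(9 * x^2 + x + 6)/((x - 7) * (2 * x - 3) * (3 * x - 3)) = -37/(11*(2*x - 3)) + 8/(9*(x - 1)) + 227/(99*(x - 7))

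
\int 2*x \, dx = x^2 + C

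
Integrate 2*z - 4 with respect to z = z^2 - 4*z + C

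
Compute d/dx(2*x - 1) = 2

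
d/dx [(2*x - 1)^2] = 8*x - 4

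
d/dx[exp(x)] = exp(x)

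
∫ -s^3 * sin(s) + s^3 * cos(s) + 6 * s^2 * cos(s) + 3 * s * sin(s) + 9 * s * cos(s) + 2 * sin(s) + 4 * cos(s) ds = sqrt(2)*(s + 1)^3*sin(s + pi/4) + C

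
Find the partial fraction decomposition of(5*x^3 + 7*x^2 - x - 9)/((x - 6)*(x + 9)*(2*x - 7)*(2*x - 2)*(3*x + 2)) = 543/(125000*(3*x + 2)) - 2301/(15625*(2*x - 7)) - 513/(31250*(x + 9)) + 1/(1250*(x - 1)) + 439/(5000*(x - 6))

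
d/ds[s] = 1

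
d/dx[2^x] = 2^x*log(2)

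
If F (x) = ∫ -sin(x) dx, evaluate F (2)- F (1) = -cos(1) + cos(2)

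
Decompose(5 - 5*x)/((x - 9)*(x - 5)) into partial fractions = 5/(x - 5) - 10/(x - 9)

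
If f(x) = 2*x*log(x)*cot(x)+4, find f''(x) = (4*x^2*log(x)*cos(x)/sin(x)^3 - 4*x*log(x)/sin(x)^2 - 4*x/sin(x)^2 + 2/tan(x))/x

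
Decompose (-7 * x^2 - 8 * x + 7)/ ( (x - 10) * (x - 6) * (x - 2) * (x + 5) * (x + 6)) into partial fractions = -197/(1536*(x + 6)) + 128/(1155*(x + 5)) - 37/(1792*(x - 2)) + 293/(2112*(x - 6)) - 773/(7680*(x - 10))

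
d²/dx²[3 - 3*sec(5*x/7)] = 75*(1 - 2/cos(5*x/7)^2)/(49*cos(5*x/7))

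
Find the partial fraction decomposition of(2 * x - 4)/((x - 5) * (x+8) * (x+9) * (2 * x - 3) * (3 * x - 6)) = -16/(8379*(2*x - 3)) - 1/(441*(x + 9)) + 2/(741*(x + 8)) + 1/(1911*(x - 5))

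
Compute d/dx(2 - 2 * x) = -2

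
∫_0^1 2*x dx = 1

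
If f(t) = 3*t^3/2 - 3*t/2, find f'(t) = 9*t^2/2 - 3/2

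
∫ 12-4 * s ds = -2*s^2 + 12*s + C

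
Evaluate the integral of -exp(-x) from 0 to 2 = -1 + exp(-2)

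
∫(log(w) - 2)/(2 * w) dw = (log(w) - 2)^2/4 + C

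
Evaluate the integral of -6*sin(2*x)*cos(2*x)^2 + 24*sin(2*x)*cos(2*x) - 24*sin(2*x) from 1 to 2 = (-2 + cos(4))^3 - (-2 + cos(2))^3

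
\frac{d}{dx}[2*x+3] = 2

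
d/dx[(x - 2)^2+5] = 2*x - 4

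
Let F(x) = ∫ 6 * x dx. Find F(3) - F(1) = 24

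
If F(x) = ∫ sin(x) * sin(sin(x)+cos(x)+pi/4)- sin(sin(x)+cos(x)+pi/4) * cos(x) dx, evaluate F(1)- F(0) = cos(cos(1) + pi/4 + sin(1)) - cos(pi/4 + 1)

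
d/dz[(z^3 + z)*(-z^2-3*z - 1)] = -5*z^4 - 12*z^3 - 6*z^2 - 6*z - 1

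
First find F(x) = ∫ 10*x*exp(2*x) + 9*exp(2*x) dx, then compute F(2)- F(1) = -7*exp(2) + 12*exp(4)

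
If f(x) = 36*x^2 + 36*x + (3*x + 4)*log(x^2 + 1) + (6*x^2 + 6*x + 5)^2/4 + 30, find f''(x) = (108*x^6 + 108*x^5 + 336*x^4 + 222*x^3 + 340*x^2 + 126*x + 128)/(x^4 + 2*x^2 + 1)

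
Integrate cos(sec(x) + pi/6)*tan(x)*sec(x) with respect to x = sin(sec(x) + pi/6) + C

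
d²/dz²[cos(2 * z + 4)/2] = -2*cos(2*z + 4)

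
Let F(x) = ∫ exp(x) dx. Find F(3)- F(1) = -E + exp(3)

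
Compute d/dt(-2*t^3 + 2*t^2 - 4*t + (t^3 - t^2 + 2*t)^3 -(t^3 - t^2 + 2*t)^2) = 9*t^8 - 24*t^7 + 63*t^6 - 84*t^5 + 100*t^4 - 68*t^3 + 30*t^2 - 4*t - 4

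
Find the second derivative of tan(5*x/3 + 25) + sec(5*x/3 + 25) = 50*tan(5*x/3 + 25)^3/9 + 50*tan(5*x/3 + 25)^2*sec(5*x/3 + 25)/9 + 50*tan(5*x/3 + 25)/9 + 25*sec(5*x/3 + 25)/9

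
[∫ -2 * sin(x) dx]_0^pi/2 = -2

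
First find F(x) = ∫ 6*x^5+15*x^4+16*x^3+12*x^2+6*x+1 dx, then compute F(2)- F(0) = 270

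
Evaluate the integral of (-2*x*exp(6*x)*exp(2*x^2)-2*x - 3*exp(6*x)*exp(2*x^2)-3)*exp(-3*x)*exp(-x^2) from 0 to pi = -exp(3*pi + pi^2) + exp(-pi^2 - 3*pi)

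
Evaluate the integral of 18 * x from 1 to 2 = 27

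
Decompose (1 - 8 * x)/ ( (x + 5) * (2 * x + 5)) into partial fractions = 42/(5*(2*x + 5)) - 41/(5*(x + 5))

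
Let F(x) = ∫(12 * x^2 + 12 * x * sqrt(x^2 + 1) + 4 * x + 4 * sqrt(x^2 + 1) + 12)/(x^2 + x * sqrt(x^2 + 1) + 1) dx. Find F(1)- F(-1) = -4*log(-1 + sqrt(2)) + 4*log(1 + sqrt(2)) + 24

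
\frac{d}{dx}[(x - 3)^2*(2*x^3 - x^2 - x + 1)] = 10*x^4 - 52*x^3 + 69*x^2 - 4*x - 15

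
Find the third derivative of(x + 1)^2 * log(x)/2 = (x^2 - x + 1)/x^3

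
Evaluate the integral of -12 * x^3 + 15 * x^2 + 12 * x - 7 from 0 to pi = (5 - 3*pi)*(-2*pi - 1 + pi^3) + 5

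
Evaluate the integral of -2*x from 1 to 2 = -3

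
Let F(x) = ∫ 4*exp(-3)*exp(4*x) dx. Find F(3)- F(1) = -E + exp(9)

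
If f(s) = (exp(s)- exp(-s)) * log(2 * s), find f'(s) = (s*exp(2*s)*log(s) + s*exp(2*s)*log(2) + s*log(s) + s*log(2) + exp(2*s) - 1)*exp(-s)/s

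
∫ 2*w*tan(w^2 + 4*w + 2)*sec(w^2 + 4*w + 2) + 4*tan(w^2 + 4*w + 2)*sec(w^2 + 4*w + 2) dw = sec((w + 2)^2 - 2) + C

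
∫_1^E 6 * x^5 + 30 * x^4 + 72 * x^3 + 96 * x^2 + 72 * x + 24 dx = -125 + (1 + (1 + E)^2)^3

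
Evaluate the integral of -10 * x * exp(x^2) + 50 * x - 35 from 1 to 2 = -5*exp(4) + 5*E + 40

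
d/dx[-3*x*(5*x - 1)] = 3 - 30*x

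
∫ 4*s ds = 2*s^2 + C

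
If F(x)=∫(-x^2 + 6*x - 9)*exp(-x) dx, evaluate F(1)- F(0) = -5 + 2*exp(-1)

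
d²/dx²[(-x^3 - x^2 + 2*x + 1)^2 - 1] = 30*x^4 + 40*x^3 - 36*x^2 - 36*x + 4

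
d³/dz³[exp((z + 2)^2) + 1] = 8*z^3*exp(z^2 + 4*z + 4) + 48*z^2*exp(z^2 + 4*z + 4) + 108*z*exp(z^2 + 4*z + 4) + 88*exp(z^2 + 4*z + 4)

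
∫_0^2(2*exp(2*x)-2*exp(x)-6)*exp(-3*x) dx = -1 - 2*exp(-2) + 2*exp(-6) + exp(-4)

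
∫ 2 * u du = u^2 + C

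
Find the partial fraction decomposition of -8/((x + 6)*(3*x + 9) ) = 8/(9*(x + 6)) - 8/(9*(x + 3))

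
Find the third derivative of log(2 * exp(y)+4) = (-2*exp(2*y) + 4*exp(y))/(exp(3*y) + 6*exp(2*y) + 12*exp(y) + 8)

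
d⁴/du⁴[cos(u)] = cos(u)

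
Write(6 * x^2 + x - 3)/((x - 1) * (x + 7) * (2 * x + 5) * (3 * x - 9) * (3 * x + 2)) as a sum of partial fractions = -27/(11495*(3*x + 2)) - 512/(22869*(2*x + 5)) + 71/(10260*(x + 7)) - 1/(420*(x - 1)) + 9/(1210*(x - 3))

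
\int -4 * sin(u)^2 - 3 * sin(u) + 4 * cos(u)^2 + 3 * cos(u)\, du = 2*sin(2*u) + 3*sqrt(2)*sin(u + pi/4) + C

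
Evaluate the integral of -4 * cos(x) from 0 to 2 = -4*sin(2)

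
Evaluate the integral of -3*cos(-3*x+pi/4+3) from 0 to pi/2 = -sqrt(2)*sin(3)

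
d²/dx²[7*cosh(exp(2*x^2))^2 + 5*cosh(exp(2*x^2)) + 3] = 4*(20*x^2*exp(2*x^2)*cosh(exp(2*x^2)) + 56*x^2*exp(2*x^2)*cosh(2*exp(2*x^2)) + 20*x^2*sinh(exp(2*x^2)) + 28*x^2*sinh(2*exp(2*x^2)) + 5*sinh(exp(2*x^2)) + 7*sinh(2*exp(2*x^2)))*exp(2*x^2)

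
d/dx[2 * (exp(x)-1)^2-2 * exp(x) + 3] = 4*exp(2*x) - 6*exp(x)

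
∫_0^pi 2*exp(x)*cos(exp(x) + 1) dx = -2*sin(2) + 2*sin(1 + exp(pi))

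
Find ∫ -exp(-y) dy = exp(-y) + C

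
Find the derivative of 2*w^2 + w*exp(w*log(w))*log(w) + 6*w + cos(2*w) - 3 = w*exp(w*log(w))*log(w)^2 + w*exp(w*log(w))*log(w) + 4*w + exp(w*log(w))*log(w) + exp(w*log(w)) - 2*sin(2*w) + 6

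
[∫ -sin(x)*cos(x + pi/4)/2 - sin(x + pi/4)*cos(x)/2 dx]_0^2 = -sqrt(2)/8 + cos(pi/4 + 4)/4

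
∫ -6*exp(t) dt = -6*exp(t) + C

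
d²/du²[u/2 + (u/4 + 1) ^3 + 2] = 3*u/32 + 3/8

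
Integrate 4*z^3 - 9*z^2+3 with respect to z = z^4 - 3*z^3 + 3*z + C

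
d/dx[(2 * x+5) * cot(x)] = -2*x/sin(x)^2 + 2/tan(x) - 5/sin(x)^2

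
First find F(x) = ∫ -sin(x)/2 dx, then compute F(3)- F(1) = cos(3)/2 - cos(1)/2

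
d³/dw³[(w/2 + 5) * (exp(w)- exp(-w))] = (w*exp(2*w) + w + 13*exp(2*w) + 7)*exp(-w)/2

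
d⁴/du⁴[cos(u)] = cos(u)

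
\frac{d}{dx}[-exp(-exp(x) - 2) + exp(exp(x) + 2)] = (exp(x) + exp(x + 2*exp(x) + 4))*exp(-exp(x) - 2)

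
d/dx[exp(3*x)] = 3*exp(3*x)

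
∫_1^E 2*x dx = -1 + exp(2)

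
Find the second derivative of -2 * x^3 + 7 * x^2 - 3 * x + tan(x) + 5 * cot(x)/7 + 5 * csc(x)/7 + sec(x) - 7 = -12*x + 2*tan(x)^3 + 2*tan(x)^2*sec(x) + 2*tan(x) + 10*cot(x)^3/7 + 10*cot(x)^2*csc(x)/7 + 10*cot(x)/7 + 5*csc(x)/7 + sec(x) + 14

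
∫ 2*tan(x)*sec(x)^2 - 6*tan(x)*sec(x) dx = (sec(x) - 3)^2 + C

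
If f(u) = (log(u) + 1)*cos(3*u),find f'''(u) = (27*u^3*log(u)*sin(3*u) + 27*u^3*sin(3*u) - 27*u^2*cos(3*u) + 9*u*sin(3*u) + 2*cos(3*u))/u^3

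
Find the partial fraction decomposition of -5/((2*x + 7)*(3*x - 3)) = 10/(27*(2*x + 7)) - 5/(27*(x - 1))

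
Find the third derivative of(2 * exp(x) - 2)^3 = 216*exp(3*x) - 192*exp(2*x) + 24*exp(x)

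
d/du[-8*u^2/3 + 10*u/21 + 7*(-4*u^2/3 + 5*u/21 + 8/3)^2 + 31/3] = 448*u^3/9 - 40*u^2/3 - 2186*u/21 + 590/63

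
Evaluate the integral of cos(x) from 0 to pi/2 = 1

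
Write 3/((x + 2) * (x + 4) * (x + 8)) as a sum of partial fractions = 1/(8*(x + 8)) - 3/(8*(x + 4)) + 1/(4*(x + 2))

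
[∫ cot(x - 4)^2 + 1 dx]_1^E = cot(4 - E) - cot(3)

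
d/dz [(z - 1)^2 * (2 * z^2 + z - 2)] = 8*z^3 - 9*z^2 - 4*z + 5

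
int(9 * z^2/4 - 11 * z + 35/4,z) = 3*z^3/4 - 11*z^2/2 + 35*z/4 + C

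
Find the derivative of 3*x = 3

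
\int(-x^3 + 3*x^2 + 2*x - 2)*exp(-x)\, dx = x*(x^2 - 2)*exp(-x) + C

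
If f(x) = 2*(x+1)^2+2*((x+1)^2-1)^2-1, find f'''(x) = 48*x + 48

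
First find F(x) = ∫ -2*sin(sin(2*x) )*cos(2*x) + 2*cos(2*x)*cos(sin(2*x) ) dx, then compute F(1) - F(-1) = 2*sin(sin(2))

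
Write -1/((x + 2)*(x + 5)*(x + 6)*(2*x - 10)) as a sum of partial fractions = 1/(88*(x + 6)) - 1/(60*(x + 5)) + 1/(168*(x + 2)) - 1/(1540*(x - 5))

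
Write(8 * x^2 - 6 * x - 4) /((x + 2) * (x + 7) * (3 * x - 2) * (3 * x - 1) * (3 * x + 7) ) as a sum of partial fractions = -241/(504*(3*x + 7)) + 23/(616*(3*x - 1)) - 5/(207*(3*x - 2)) + 43/(3542*(x + 7)) + 1/(7*(x + 2))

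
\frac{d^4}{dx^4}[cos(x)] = cos(x)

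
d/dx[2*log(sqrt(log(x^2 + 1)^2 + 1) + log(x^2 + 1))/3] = (4*x*sqrt(log(x^2 + 1)^2 + 1) + 4*x*log(x^2 + 1))/(3*x^2*sqrt(log(x^2 + 1)^2 + 1)*log(x^2 + 1) + 3*x^2*log(x^2 + 1)^2 + 3*x^2 + 3*sqrt(log(x^2 + 1)^2 + 1)*log(x^2 + 1) + 3*log(x^2 + 1)^2 + 3)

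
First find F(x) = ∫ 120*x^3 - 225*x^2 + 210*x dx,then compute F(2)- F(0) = 300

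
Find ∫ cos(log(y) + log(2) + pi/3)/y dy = sin(log(2*y) + pi/3) + C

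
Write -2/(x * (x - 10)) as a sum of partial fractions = -1/(5*(x - 10)) + 1/(5*x)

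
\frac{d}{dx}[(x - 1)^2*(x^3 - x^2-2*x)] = 5*x^4 - 12*x^3 + 3*x^2 + 6*x - 2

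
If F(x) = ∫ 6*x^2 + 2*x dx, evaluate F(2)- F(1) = 17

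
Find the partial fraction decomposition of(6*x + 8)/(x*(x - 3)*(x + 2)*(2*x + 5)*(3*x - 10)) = 81/(200*(3*x - 10)) - 16/(275*(2*x + 5)) + 1/(40*(x + 2)) - 26/(165*(x - 3)) + 2/(75*x)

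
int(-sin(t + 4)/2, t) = cos(t + 4)/2 + C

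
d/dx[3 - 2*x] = -2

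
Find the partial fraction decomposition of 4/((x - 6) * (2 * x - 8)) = -1/(x - 4) + 1/(x - 6)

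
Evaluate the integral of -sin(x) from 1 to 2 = -cos(1) + cos(2)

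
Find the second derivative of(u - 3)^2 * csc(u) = (-u^2 + 2*u^2/sin(u)^2 + 6*u - 4*u*cos(u)/sin(u) - 12*u/sin(u)^2 - 7 + 12*cos(u)/sin(u) + 18/sin(u)^2)/sin(u)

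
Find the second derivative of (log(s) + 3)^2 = (-2*log(s) - 4)/s^2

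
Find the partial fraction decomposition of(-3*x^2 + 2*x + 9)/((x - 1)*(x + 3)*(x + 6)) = -37/(7*(x + 6)) + 2/(x + 3) + 2/(7*(x - 1))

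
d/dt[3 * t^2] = 6*t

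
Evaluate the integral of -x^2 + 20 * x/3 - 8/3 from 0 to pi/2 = (-3 + pi/6)*(-pi^2/4 + 1 + pi/2) + 3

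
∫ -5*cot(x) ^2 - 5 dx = 5*cot(x) + C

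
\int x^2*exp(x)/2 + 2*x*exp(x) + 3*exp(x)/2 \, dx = (x + 1)^2*exp(x)/2 + C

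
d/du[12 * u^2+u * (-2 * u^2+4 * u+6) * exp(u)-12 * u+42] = -2*u^3*exp(u) - 2*u^2*exp(u) + 14*u*exp(u) + 24*u + 6*exp(u) - 12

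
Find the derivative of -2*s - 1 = -2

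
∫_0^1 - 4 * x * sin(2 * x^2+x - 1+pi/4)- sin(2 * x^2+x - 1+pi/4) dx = -sin(pi/4 + 1) + cos(pi/4 + 2)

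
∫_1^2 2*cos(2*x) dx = -sin(2) + sin(4)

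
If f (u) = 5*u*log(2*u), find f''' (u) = -5/u^2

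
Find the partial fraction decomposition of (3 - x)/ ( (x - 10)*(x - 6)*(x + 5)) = 8/(165*(x + 5)) + 3/(44*(x - 6)) - 7/(60*(x - 10))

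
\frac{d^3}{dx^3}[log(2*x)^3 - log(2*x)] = (6*log(x)^2 - 18*log(x) + 12*log(2)*log(x) - 18*log(2) + 6*log(2)^2 + 4)/x^3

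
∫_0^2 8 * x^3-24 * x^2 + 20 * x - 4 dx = 0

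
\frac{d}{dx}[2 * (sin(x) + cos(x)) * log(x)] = 2*sqrt(2)*(x*log(x)*cos(x + pi/4) + sin(x + pi/4))/x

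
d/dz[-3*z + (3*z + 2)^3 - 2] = 81*z^2 + 108*z + 33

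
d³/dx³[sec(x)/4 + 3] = (-1 + 6/cos(x)^2)*sin(x)/(4*cos(x)^2)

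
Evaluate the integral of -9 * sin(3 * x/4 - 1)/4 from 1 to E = -3*cos(1/4) + 3*cos(1 - 3*E/4)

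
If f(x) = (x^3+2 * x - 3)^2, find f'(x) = 6*x^5 + 16*x^3 - 18*x^2 + 8*x - 12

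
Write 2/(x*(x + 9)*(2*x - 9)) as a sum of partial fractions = 8/(243*(2*x - 9)) + 2/(243*(x + 9)) - 2/(81*x)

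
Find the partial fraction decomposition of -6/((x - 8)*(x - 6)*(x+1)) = -2/(21*(x + 1)) + 3/(7*(x - 6)) - 1/(3*(x - 8))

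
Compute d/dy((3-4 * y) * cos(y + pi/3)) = 4*y*sin(y + pi/3) - 3*sin(y + pi/3) - 4*cos(y + pi/3)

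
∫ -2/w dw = -2*log(w) + C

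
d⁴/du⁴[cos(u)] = cos(u)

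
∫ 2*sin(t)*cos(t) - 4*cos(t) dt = (sin(t) - 2)^2 + C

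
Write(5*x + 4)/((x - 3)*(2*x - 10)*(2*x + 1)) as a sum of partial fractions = 3/(77*(2*x + 1)) - 19/(28*(x - 3)) + 29/(44*(x - 5))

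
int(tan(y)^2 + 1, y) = tan(y) + C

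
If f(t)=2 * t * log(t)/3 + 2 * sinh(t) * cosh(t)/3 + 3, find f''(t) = (4*t*sinh(2*t) + 2)/(3*t)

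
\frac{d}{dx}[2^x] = 2^x*log(2)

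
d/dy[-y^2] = -2*y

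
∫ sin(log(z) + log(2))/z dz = -cos(log(2*z)) + C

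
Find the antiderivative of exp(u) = exp(u) + C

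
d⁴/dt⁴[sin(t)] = sin(t)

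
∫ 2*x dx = x^2 + C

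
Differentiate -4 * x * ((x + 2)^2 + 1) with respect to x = -12*x^2 - 32*x - 20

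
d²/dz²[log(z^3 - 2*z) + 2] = (-3*z^4 - 4)/(z^6 - 4*z^4 + 4*z^2)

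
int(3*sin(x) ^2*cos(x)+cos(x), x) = sin(x)^3 + sin(x) + C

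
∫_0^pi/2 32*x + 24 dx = -4 + 4*pi + (2 + 2*pi)^2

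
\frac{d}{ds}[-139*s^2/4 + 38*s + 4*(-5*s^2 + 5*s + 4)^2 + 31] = 400*s^3 - 600*s^2 - 379*s/2 + 198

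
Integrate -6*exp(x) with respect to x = -6*exp(x) + C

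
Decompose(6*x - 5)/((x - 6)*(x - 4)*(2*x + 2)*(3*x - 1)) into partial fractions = -81/(1496*(3*x - 1)) + 11/(280*(x + 1)) - 19/(220*(x - 4)) + 31/(476*(x - 6))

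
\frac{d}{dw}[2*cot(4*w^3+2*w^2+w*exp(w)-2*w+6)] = 2*(-12*w^2 - w*exp(w) - 4*w - exp(w) + 2)/sin(4*w^3 + 2*w^2 + w*exp(w) - 2*w + 6)^2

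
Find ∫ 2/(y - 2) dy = 2*log(y - 2) + C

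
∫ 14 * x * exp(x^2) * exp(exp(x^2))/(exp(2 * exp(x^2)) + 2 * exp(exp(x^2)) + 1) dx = (3*exp(exp(x^2)) - 4)/(exp(exp(x^2)) + 1) + C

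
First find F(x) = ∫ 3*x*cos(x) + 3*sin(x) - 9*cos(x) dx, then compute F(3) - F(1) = 6*sin(1)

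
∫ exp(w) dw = exp(w) + C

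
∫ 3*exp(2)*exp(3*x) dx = exp(3*x + 2) + C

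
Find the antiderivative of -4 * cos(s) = -4*sin(s) + C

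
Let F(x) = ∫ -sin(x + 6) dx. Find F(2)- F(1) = -cos(7) + cos(8)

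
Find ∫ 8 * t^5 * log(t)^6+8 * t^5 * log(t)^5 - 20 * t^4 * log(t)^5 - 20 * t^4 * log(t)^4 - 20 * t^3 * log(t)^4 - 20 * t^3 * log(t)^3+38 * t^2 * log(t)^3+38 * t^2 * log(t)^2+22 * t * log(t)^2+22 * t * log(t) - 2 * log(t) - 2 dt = 10*t^3*log(t)^3 - 15*t^2*log(t)^2 - 30*t*log(t) + (-2*t^3*log(t)^3 + 3*t^2*log(t)^2 + 6*t*log(t) + 7)^2/3 + C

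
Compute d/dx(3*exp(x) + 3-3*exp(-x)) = (3*exp(2*x) + 3)*exp(-x)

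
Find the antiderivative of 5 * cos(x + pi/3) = 5*sin(x + pi/3) + C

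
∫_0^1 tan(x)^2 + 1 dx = tan(1)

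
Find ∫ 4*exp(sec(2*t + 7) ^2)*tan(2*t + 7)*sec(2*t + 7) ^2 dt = exp(sec(2*t + 7)^2) + C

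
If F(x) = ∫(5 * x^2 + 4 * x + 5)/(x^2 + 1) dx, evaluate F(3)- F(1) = -2*log(2) + 2*log(10) + 10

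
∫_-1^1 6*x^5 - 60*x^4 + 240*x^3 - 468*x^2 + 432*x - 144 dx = -624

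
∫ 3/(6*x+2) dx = log(3*x + 1)/2 + C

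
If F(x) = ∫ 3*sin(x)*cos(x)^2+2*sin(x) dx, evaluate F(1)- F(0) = -2*cos(1) - cos(1)^3 + 3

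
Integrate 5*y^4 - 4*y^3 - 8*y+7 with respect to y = y^5 - y^4 - 4*y^2 + 7*y + C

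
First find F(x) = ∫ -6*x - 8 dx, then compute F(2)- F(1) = -17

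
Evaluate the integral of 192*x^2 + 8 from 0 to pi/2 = 4*pi + 8*pi^3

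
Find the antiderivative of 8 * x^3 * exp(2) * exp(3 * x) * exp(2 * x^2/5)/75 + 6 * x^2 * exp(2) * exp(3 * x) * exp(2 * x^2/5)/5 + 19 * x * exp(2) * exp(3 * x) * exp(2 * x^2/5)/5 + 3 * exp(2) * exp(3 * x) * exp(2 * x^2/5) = (2*x^2 + 15*x + 10)*exp(2*x^2/5 + 3*x + 2)/15 + C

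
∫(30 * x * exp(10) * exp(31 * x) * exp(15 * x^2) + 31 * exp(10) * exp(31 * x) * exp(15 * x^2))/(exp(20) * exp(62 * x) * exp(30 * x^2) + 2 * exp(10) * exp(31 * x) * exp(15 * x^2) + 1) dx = exp((3*x + 5)*(5*x + 2))/(exp((3*x + 5)*(5*x + 2)) + 1) + C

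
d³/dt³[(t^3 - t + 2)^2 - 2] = 120*t^3 - 48*t + 24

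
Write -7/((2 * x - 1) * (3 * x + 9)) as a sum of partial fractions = -2/(3*(2*x - 1)) + 1/(3*(x + 3))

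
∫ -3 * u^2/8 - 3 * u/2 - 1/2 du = -u^3/8 - 3*u^2/4 - u/2 + C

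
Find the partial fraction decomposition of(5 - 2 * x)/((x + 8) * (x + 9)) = -23/(x + 9) + 21/(x + 8)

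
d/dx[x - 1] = 1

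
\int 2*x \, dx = x^2 + C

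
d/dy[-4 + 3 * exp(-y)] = -3*exp(-y)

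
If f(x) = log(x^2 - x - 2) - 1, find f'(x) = (2*x - 1)/(x^2 - x - 2)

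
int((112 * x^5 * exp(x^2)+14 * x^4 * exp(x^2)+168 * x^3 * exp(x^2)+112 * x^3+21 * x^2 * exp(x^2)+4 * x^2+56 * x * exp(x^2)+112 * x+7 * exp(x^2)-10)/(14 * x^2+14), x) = 4*x^2 + 2*x/7 + (8*x^2 + x - 4)*exp(x^2)/2 + acot(x) + C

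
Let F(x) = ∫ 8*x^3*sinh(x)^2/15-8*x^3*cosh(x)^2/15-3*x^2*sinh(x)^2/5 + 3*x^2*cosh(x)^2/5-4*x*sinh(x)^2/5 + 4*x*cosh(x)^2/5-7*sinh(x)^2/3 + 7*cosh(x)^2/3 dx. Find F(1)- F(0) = 14/5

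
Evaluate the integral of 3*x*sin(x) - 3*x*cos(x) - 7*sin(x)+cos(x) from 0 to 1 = -4 + cos(1) + sin(1)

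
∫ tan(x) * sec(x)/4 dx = sec(x)/4 + C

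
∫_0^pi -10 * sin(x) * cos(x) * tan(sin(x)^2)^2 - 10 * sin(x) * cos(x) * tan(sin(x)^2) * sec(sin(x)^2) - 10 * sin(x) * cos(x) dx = 0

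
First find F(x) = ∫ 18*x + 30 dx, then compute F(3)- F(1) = 132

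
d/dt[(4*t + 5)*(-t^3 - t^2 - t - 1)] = -16*t^3 - 27*t^2 - 18*t - 9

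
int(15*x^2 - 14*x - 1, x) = 5*x^3 - 7*x^2 - x + C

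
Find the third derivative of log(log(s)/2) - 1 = (2*log(s)^2 + 3*log(s) + 2)/(s^3*log(s)^3)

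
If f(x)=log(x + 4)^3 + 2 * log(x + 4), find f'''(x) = (6*log(x + 4)^2 - 18*log(x + 4) + 10)/(x^3 + 12*x^2 + 48*x + 64)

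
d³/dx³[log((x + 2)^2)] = 4/(x^3 + 6*x^2 + 12*x + 8)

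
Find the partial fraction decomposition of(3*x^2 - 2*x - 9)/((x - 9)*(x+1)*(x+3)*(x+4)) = -47/(39*(x + 4)) + 1/(x + 3) + 1/(15*(x + 1)) + 9/(65*(x - 9))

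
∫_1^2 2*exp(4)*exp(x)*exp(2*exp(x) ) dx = -exp(4 + 2*E) + exp(4 + 2*exp(2))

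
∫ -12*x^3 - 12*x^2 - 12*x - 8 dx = -3*x^4 - 4*x^3 - 6*x^2 - 8*x + C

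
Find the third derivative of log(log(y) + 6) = (2*log(y)^2 + 27*log(y) + 92)/(y^3*log(y)^3 + 18*y^3*log(y)^2 + 108*y^3*log(y) + 216*y^3)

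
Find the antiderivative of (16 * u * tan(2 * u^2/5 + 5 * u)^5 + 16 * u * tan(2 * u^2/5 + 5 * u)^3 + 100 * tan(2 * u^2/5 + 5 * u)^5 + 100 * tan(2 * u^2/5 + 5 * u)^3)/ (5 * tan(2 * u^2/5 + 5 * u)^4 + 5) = log(tan(u*(2*u + 25)/5)^4 + 1) + C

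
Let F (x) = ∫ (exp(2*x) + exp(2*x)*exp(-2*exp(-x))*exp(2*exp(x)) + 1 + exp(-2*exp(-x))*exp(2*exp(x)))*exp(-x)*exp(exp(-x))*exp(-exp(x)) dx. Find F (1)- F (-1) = -2*exp(-E + exp(-1)) + 2*exp(E - exp(-1))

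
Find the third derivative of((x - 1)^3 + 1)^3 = 504*x^6 - 3024*x^5 + 7560*x^4 - 9720*x^3 + 6480*x^2 - 1944*x + 162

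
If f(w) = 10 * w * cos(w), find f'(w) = -10*w*sin(w) + 10*cos(w)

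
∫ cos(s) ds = sin(s) + C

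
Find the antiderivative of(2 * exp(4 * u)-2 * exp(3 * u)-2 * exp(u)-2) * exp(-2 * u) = (-(1 - exp(u))*exp(u) - 1)^2*exp(-2*u) + C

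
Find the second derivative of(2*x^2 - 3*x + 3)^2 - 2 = 48*x^2 - 72*x + 42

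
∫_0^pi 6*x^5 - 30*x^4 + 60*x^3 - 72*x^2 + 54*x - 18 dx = -9 + (-2 + (-1 + pi)^3)^2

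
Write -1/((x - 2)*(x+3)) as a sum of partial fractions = 1/(5*(x + 3)) - 1/(5*(x - 2))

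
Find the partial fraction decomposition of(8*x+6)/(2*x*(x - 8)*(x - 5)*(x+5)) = 17/(650*(x + 5)) - 23/(150*(x - 5)) + 35/(312*(x - 8)) + 3/(200*x)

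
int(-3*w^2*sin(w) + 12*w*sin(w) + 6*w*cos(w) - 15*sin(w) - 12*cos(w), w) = (3*(w - 2)^2 + 3)*cos(w) + C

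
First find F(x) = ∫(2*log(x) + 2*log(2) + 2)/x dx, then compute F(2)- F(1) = -(log(2) + 1)^2 + (1 + log(4))^2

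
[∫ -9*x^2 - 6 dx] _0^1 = -9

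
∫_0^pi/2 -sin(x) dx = -1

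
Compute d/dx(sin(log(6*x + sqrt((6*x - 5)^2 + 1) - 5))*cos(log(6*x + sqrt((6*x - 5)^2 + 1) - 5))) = 6*(6*x + sqrt(2)*sqrt(18*x^2 - 30*x + 13) - 5)*cos(2*log(6*x + sqrt(2)*sqrt(18*x^2 - 30*x + 13) - 5))/(36*x^2 + 6*x*sqrt(36*x^2 - 60*x + 26) - 60*x - 5*sqrt(36*x^2 - 60*x + 26) + 26)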